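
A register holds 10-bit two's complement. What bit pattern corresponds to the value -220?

1100100100

|-220| = 220 = 0011011100 in 10 bits.
Invert the bits: 1100100011. Add 1: 1100100100.
Check: 1100100100 reads as 804 − 1024 = -220.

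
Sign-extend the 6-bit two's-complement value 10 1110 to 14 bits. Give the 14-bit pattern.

11111111101110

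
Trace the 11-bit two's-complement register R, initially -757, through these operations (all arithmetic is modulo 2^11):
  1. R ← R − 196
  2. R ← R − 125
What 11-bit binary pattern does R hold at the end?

Start: R = -757 = 10100001011.
R = -757 − 196 = -953 = 10001000111
R = -953 − 125 = -1078; wraps to 970 = 01111001010

01111001010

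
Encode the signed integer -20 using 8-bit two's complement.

|-20| = 20 = 00010100 in 8 bits.
Invert the bits: 11101011. Add 1: 11101100.
Check: 11101100 reads as 236 − 256 = -20.

11101100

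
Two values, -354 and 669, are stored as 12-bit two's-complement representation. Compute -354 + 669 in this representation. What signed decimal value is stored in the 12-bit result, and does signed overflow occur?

315; no overflow

-354 → 111010011110
669 → 001010011101
  111010011110
+ 001010011101
= 000100111011  (discard carry-out 1)
Result 000100111011: MSB = 0 → value 315.
Addends have opposite signs, so signed overflow cannot occur.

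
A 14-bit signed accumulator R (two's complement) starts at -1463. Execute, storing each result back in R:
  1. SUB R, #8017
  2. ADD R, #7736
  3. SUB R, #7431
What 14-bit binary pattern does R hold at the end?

Start: R = -1463 = 11101001001001.
R = -1463 − 8017 = -9480; wraps to 6904 = 01101011111000
R = 6904 + 7736 = 14640; wraps to -1744 = 11100100110000
R = -1744 − 7431 = -9175; wraps to 7209 = 01110000101001

01110000101001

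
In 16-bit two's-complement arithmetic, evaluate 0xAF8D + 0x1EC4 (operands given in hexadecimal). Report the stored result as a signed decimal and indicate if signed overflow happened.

-12719; no overflow

0xAF8D = 1010111110001101 = -20595 (signed)
0x1EC4 = 0001111011000100 = 7876 (signed)
  1010111110001101
+ 0001111011000100
= 1100111001010001
Result 1100111001010001: MSB = 1 → 52817 − 65536 = -12719.
Addends have opposite signs, so signed overflow cannot occur.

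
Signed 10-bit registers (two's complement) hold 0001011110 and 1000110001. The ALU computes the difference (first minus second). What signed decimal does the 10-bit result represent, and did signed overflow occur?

0001011110 = 94 (signed)
1000110001 = -463 (signed)
Subtract via negate-and-add: invert 1000110001 + 1 = 0111001111 (i.e. 463).
  0001011110
+ 0111001111
= 1000101101
Result 1000101101: MSB = 1 → 557 − 1024 = -467.
Both addends (after negating the subtrahend) are non-negative but the stored result is negative: signed overflow. The true value 94 − (-463) = 557 lies outside [-512, 511].

-467; overflow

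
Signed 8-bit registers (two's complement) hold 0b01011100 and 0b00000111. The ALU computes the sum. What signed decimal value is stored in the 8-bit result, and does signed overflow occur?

0b01011100 → 01011100 = 92 (signed)
0b00000111 → 00000111 = 7 (signed)
  01011100
+ 00000111
= 01100011
Result 01100011: MSB = 0 → value 99.
Both addends are non-negative and so is the stored result: no signed overflow.

99; no overflow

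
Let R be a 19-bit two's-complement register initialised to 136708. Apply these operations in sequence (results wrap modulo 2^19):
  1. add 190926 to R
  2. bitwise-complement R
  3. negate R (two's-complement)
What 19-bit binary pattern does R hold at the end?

1001111111111010011

Start: R = 136708 = 0100001011000000100.
R = 136708 + 190926 = 327634; wraps to -196654 = 1001111111111010010
R = NOT 1001111111111010010 = 0110000000000101101 = 196653
R = −(196653) = -196653 = 1001111111111010011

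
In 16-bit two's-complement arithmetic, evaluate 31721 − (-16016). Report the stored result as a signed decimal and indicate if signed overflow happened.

-17799; overflow

31721 → 0111101111101001
-16016 → 1100000101110000
Subtract via negate-and-add: invert 1100000101110000 + 1 = 0011111010010000 (i.e. 16016).
  0111101111101001
+ 0011111010010000
= 1011101001111001
Result 1011101001111001: MSB = 1 → 47737 − 65536 = -17799.
Both addends (after negating the subtrahend) are non-negative but the stored result is negative: signed overflow. The true value 31721 − (-16016) = 47737 lies outside [-32768, 32767].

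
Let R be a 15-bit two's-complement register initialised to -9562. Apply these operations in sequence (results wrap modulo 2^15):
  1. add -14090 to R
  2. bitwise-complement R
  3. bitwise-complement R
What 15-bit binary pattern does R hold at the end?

010001110011100

Start: R = -9562 = 101101010100110.
R = -9562 + (-14090) = -23652; wraps to 9116 = 010001110011100
R = NOT 010001110011100 = 101110001100011 = -9117
R = NOT 101110001100011 = 010001110011100 = 9116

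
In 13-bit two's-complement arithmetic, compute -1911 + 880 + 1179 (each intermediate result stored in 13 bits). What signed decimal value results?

-1911 + 880 = -1031 (1101111111001)
-1031 + 1179 = 148 (0000010010100)

148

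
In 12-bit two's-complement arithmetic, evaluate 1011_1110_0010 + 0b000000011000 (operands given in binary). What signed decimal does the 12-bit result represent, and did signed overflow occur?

-1030; no overflow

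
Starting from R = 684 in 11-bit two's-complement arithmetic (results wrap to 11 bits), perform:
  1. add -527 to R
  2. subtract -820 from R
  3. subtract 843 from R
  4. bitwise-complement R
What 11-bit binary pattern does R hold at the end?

Start: R = 684 = 01010101100.
R = 684 + (-527) = 157 = 00010011101
R = 157 − (-820) = 977 = 01111010001
R = 977 − 843 = 134 = 00010000110
R = NOT 00010000110 = 11101111001 = -135

11101111001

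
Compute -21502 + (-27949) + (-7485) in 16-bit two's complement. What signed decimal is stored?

8600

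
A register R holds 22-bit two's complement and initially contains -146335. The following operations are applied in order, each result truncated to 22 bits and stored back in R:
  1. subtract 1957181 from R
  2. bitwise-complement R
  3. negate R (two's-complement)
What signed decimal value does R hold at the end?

Start: R = -146335 = 1111011100010001100001.
R = -146335 − 1957181 = -2103516; wraps to 2090788 = 0111111110011100100100
R = NOT 0111111110011100100100 = 1000000001100011011011 = -2090789
R = −(-2090789) = 2090789 = 0111111110011100100101

2090789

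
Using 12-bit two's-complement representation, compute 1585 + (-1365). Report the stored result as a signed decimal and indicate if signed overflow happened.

220; no overflow

1585 → 011000110001
-1365 → 101010101011
  011000110001
+ 101010101011
= 000011011100  (discard carry-out 1)
Result 000011011100: MSB = 0 → value 220.
Addends have opposite signs, so signed overflow cannot occur.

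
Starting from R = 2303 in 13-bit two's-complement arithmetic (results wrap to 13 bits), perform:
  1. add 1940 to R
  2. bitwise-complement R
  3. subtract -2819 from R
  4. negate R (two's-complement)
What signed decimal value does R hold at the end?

1425

Start: R = 2303 = 0100011111111.
R = 2303 + 1940 = 4243; wraps to -3949 = 1000010010011
R = NOT 1000010010011 = 0111101101100 = 3948
R = 3948 − (-2819) = 6767; wraps to -1425 = 1101001101111
R = −(-1425) = 1425 = 0010110010001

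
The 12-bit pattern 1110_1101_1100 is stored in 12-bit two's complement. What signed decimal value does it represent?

-292

MSB is 1, so the value is negative.
Unsigned reading: 3804. Subtract 2^12 = 4096: 3804 − 4096 = -292.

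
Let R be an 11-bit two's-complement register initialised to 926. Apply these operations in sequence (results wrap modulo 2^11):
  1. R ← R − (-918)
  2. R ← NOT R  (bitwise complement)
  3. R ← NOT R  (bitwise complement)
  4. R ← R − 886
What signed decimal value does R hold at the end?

Start: R = 926 = 01110011110.
R = 926 − (-918) = 1844; wraps to -204 = 11100110100
R = NOT 11100110100 = 00011001011 = 203
R = NOT 00011001011 = 11100110100 = -204
R = -204 − 886 = -1090; wraps to 958 = 01110111110

958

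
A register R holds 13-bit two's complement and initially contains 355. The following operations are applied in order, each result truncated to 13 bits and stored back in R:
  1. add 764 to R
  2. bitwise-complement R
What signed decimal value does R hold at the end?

-1120

Start: R = 355 = 0000101100011.
R = 355 + 764 = 1119 = 0010001011111
R = NOT 0010001011111 = 1101110100000 = -1120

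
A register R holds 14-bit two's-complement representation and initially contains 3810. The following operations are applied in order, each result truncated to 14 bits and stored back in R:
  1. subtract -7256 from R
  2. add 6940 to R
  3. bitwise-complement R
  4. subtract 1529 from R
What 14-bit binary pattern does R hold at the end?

Start: R = 3810 = 00111011100010.
R = 3810 − (-7256) = 11066; wraps to -5318 = 10101100111010
R = -5318 + 6940 = 1622 = 00011001010110
R = NOT 00011001010110 = 11100110101001 = -1623
R = -1623 − 1529 = -3152 = 11001110110000

11001110110000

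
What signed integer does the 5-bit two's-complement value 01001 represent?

9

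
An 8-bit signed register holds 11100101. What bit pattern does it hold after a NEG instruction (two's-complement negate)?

00011011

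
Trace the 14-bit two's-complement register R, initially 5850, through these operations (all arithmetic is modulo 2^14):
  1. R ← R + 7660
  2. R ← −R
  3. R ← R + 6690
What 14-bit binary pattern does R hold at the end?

Start: R = 5850 = 01011011011010.
R = 5850 + 7660 = 13510; wraps to -2874 = 11010011000110
R = −(-2874) = 2874 = 00101100111010
R = 2874 + 6690 = 9564; wraps to -6820 = 10010101011100

10010101011100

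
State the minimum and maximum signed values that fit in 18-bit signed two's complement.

Minimum: −2^17 = -131072.
Maximum: 2^17 − 1 = 131071.

min = -131072, max = 131071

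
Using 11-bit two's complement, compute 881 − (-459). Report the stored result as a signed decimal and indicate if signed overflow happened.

-708; overflow

881 → 01101110001
-459 → 11000110101
Subtract via negate-and-add: invert 11000110101 + 1 = 00111001011 (i.e. 459).
  01101110001
+ 00111001011
= 10100111100
Result 10100111100: MSB = 1 → 1340 − 2048 = -708.
Both addends (after negating the subtrahend) are non-negative but the stored result is negative: signed overflow. The true value 881 − (-459) = 1340 lies outside [-1024, 1023].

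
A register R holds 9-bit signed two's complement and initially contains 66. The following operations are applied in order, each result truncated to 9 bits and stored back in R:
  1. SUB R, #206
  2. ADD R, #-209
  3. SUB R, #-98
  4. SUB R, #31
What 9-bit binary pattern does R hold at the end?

Start: R = 66 = 001000010.
R = 66 − 206 = -140 = 101110100
R = -140 + (-209) = -349; wraps to 163 = 010100011
R = 163 − (-98) = 261; wraps to -251 = 100000101
R = -251 − 31 = -282; wraps to 230 = 011100110

011100110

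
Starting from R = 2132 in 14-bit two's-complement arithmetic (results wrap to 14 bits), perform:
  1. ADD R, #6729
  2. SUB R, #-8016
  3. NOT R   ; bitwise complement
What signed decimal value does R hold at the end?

Start: R = 2132 = 00100001010100.
R = 2132 + 6729 = 8861; wraps to -7523 = 10001010011101
R = -7523 − (-8016) = 493 = 00000111101101
R = NOT 00000111101101 = 11111000010010 = -494

-494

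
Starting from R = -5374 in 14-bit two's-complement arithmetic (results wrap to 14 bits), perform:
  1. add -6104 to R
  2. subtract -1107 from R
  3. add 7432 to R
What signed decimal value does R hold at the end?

Start: R = -5374 = 10101100000010.
R = -5374 + (-6104) = -11478; wraps to 4906 = 01001100101010
R = 4906 − (-1107) = 6013 = 01011101111101
R = 6013 + 7432 = 13445; wraps to -2939 = 11010010000101

-2939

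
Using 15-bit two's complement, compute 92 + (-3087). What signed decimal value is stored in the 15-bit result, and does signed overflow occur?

-2995; no overflow

92 → 000000001011100
-3087 → 111001111110001
  000000001011100
+ 111001111110001
= 111010001001101
Result 111010001001101: MSB = 1 → 29773 − 32768 = -2995.
Addends have opposite signs, so signed overflow cannot occur.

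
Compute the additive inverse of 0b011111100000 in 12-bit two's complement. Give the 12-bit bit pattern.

100000100000

Invert: 100000011111. Add 1: 100000100000.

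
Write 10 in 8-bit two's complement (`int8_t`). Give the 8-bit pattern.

10 is non-negative, so write it directly in 8 bits: 00001010.

00001010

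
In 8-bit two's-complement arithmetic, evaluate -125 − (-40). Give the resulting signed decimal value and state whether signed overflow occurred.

-85; no overflow

-125 → 10000011
-40 → 11011000
Subtract via negate-and-add: invert 11011000 + 1 = 00101000 (i.e. 40).
  10000011
+ 00101000
= 10101011
Result 10101011: MSB = 1 → 171 − 256 = -85.
Addends (after negating the subtrahend) have opposite signs, so signed overflow cannot occur.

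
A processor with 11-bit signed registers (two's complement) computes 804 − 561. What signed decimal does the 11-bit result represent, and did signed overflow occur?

804 → 01100100100
561 → 01000110001
Subtract via negate-and-add: invert 01000110001 + 1 = 10111001111 (i.e. -561).
  01100100100
+ 10111001111
= 00011110011  (discard carry-out 1)
Result 00011110011: MSB = 0 → value 243.
Addends (after negating the subtrahend) have opposite signs, so signed overflow cannot occur.

243; no overflow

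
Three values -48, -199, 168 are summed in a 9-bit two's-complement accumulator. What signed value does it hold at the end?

-48 + (-199) = -247 (100001001)
-247 + 168 = -79 (110110001)

-79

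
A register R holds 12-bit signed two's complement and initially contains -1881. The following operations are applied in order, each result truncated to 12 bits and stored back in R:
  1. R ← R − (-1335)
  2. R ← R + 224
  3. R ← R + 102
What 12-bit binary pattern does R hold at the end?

Start: R = -1881 = 100010100111.
R = -1881 − (-1335) = -546 = 110111011110
R = -546 + 224 = -322 = 111010111110
R = -322 + 102 = -220 = 111100100100

111100100100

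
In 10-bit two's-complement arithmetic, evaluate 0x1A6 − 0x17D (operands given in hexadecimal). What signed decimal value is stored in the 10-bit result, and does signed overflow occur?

0x1A6 = 0110100110 = 422 (signed)
0x17D = 0101111101 = 381 (signed)
Subtract via negate-and-add: invert 0101111101 + 1 = 1010000011 (i.e. -381).
  0110100110
+ 1010000011
= 0000101001  (discard carry-out 1)
Result 0000101001: MSB = 0 → value 41.
Addends (after negating the subtrahend) have opposite signs, so signed overflow cannot occur.

41; no overflow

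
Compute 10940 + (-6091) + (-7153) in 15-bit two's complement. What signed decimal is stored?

10940 + (-6091) = 4849 (001001011110001)
4849 + (-7153) = -2304 (111011100000000)

-2304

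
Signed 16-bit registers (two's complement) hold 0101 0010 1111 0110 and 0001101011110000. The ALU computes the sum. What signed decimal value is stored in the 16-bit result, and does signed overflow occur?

0101 0010 1111 0110 → 0101001011110110 = 21238 (signed)
0001101011110000 = 6896 (signed)
  0101001011110110
+ 0001101011110000
= 0110110111100110
Result 0110110111100110: MSB = 0 → value 28134.
Both addends are non-negative and so is the stored result: no signed overflow.

28134; no overflow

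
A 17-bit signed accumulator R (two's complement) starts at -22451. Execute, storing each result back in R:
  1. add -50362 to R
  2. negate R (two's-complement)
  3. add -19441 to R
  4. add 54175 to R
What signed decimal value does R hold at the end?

-23525

Start: R = -22451 = 11010100001001101.
R = -22451 + (-50362) = -72813; wraps to 58259 = 01110001110010011
R = −(58259) = -58259 = 10001110001101101
R = -58259 + (-19441) = -77700; wraps to 53372 = 01101000001111100
R = 53372 + 54175 = 107547; wraps to -23525 = 11010010000011011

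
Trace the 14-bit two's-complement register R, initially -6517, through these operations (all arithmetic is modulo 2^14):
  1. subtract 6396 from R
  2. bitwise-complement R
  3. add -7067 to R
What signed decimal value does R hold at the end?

5845

Start: R = -6517 = 10011010001011.
R = -6517 − 6396 = -12913; wraps to 3471 = 00110110001111
R = NOT 00110110001111 = 11001001110000 = -3472
R = -3472 + (-7067) = -10539; wraps to 5845 = 01011011010101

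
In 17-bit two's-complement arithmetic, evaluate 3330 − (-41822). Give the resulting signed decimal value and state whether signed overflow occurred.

3330 → 00000110100000010
-41822 → 10101110010100010
Subtract via negate-and-add: invert 10101110010100010 + 1 = 01010001101011110 (i.e. 41822).
  00000110100000010
+ 01010001101011110
= 01011000001100000
Result 01011000001100000: MSB = 0 → value 45152.
Both addends (after negating the subtrahend) are non-negative and so is the stored result: no signed overflow.

45152; no overflow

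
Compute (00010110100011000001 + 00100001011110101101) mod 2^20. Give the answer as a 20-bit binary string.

  00010110100011000001
+ 00100001011110101101
= 00111000000001101110

00111000000001101110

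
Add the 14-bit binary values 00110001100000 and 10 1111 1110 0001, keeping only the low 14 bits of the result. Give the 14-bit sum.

  00110001100000
+ 10111111100001
= 11110001000001

11110001000001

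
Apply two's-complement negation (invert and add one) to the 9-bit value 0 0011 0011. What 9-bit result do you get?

Invert: 111001100. Add 1: 111001101.

111001101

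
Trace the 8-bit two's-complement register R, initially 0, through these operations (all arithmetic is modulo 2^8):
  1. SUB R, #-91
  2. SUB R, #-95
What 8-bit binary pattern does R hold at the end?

Start: R = 0 = 00000000.
R = 0 − (-91) = 91 = 01011011
R = 91 − (-95) = 186; wraps to -70 = 10111010

10111010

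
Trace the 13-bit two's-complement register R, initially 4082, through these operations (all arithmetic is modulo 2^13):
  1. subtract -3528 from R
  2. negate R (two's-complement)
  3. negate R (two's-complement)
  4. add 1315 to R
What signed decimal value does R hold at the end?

Start: R = 4082 = 0111111110010.
R = 4082 − (-3528) = 7610; wraps to -582 = 1110110111010
R = −(-582) = 582 = 0001001000110
R = −(582) = -582 = 1110110111010
R = -582 + 1315 = 733 = 0001011011101

733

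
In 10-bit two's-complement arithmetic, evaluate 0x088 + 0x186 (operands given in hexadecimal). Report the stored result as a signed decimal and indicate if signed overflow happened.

0x088 = 0010001000 = 136 (signed)
0x186 = 0110000110 = 390 (signed)
  0010001000
+ 0110000110
= 1000001110
Result 1000001110: MSB = 1 → 526 − 1024 = -498.
Both addends are non-negative but the stored result is negative: signed overflow. The true value 136 + 390 = 526 lies outside [-512, 511].

-498; overflow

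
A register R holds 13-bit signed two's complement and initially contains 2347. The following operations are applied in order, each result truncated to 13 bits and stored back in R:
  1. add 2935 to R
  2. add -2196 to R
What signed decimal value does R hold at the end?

Start: R = 2347 = 0100100101011.
R = 2347 + 2935 = 5282; wraps to -2910 = 1010010100010
R = -2910 + (-2196) = -5106; wraps to 3086 = 0110000001110

3086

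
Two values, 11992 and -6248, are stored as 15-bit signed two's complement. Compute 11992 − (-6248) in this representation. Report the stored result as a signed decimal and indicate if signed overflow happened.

-14528; overflow

11992 → 010111011011000
-6248 → 110011110011000
Subtract via negate-and-add: invert 110011110011000 + 1 = 001100001101000 (i.e. 6248).
  010111011011000
+ 001100001101000
= 100011101000000
Result 100011101000000: MSB = 1 → 18240 − 32768 = -14528.
Both addends (after negating the subtrahend) are non-negative but the stored result is negative: signed overflow. The true value 11992 − (-6248) = 18240 lies outside [-16384, 16383].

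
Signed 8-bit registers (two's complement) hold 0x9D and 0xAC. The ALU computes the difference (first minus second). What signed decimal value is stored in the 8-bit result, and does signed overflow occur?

0x9D = 10011101 = -99 (signed)
0xAC = 10101100 = -84 (signed)
Subtract via negate-and-add: invert 10101100 + 1 = 01010100 (i.e. 84).
  10011101
+ 01010100
= 11110001
Result 11110001: MSB = 1 → 241 − 256 = -15.
Addends (after negating the subtrahend) have opposite signs, so signed overflow cannot occur.

-15; no overflow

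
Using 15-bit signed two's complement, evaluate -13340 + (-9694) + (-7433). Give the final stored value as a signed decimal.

-13340 + (-9694) = -23034 → wraps to 9734 (010011000000110)
9734 + (-7433) = 2301 (000100011111101)

2301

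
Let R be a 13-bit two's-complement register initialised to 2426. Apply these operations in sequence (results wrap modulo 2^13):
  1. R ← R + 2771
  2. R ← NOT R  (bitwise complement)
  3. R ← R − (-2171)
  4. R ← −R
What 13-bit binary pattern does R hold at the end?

0101111010011

Start: R = 2426 = 0100101111010.
R = 2426 + 2771 = 5197; wraps to -2995 = 1010001001101
R = NOT 1010001001101 = 0101110110010 = 2994
R = 2994 − (-2171) = 5165; wraps to -3027 = 1010000101101
R = −(-3027) = 3027 = 0101111010011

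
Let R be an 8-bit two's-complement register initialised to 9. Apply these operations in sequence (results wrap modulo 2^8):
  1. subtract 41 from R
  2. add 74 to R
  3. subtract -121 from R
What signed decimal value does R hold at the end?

-93

Start: R = 9 = 00001001.
R = 9 − 41 = -32 = 11100000
R = -32 + 74 = 42 = 00101010
R = 42 − (-121) = 163; wraps to -93 = 10100011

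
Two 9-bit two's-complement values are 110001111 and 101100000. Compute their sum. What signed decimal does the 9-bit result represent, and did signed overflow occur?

110001111 = -113 (signed)
101100000 = -160 (signed)
  110001111
+ 101100000
= 011101111  (discard carry-out 1)
Result 011101111: MSB = 0 → value 239.
Both addends are negative but the stored result is non-negative: signed overflow. The true value -113 + (-160) = -273 lies outside [-256, 255].

239; overflow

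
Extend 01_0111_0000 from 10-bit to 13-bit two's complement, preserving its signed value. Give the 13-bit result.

0000101110000

MSB of 0101110000 is 0; replicate it into the new high bits.
000|0101110000 → 0000101110000 (still 368).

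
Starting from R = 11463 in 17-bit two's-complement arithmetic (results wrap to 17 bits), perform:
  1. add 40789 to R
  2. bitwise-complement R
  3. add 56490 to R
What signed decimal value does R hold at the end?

4237

Start: R = 11463 = 00010110011000111.
R = 11463 + 40789 = 52252 = 01100110000011100
R = NOT 01100110000011100 = 10011001111100011 = -52253
R = -52253 + 56490 = 4237 = 00001000010001101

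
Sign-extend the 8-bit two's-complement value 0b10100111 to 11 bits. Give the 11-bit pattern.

MSB of 10100111 is 1; replicate it into the new high bits.
111|10100111 → 11110100111 (still -89).

11110100111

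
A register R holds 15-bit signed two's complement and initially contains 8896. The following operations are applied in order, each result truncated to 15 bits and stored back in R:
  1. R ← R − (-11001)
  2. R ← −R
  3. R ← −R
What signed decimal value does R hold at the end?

-12871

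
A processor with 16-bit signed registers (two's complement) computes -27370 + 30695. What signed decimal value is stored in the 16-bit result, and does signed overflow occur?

-27370 → 1001010100010110
30695 → 0111011111100111
  1001010100010110
+ 0111011111100111
= 0000110011111101  (discard carry-out 1)
Result 0000110011111101: MSB = 0 → value 3325.
Addends have opposite signs, so signed overflow cannot occur.

3325; no overflow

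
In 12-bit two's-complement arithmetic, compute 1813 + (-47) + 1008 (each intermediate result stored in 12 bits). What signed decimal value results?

-1322

1813 + (-47) = 1766 (011011100110)
1766 + 1008 = 2774 → wraps to -1322 (101011010110)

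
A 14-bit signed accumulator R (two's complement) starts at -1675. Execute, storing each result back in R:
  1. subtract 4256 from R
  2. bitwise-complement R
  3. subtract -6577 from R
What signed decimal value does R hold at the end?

-3877

Start: R = -1675 = 11100101110101.
R = -1675 − 4256 = -5931 = 10100011010101
R = NOT 10100011010101 = 01011100101010 = 5930
R = 5930 − (-6577) = 12507; wraps to -3877 = 11000011011011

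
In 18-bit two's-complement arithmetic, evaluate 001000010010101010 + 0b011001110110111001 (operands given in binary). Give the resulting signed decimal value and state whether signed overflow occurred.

-122269; overflow

001000010010101010 = 33962 (signed)
0b011001110110111001 → 011001110110111001 = 105913 (signed)
  001000010010101010
+ 011001110110111001
= 100010001001100011
Result 100010001001100011: MSB = 1 → 139875 − 262144 = -122269.
Both addends are non-negative but the stored result is negative: signed overflow. The true value 33962 + 105913 = 139875 lies outside [-131072, 131071].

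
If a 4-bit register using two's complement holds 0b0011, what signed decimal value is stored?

MSB is 0, so the value is non-negative: 0011 = 3.

3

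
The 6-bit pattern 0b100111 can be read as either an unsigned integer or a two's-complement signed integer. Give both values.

unsigned = 39, signed = -25

Unsigned: 100111 = 39.
Signed: MSB=1 → 39 − 64 = -25.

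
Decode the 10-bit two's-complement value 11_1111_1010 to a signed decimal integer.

-6

MSB is 1, so the value is negative.
Invert: 0000000101. Add 1: 0000000110 = 6. So the value is −6.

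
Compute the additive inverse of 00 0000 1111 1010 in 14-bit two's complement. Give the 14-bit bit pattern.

Invert: 11111100000101. Add 1: 11111100000110.

11111100000110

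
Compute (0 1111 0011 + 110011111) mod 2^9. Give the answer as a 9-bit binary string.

  011110011
+ 110011111
= 010010010  (discard carry-out 1)

010010010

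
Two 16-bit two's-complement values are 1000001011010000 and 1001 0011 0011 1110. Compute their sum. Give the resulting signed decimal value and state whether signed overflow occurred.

5646; overflow

1000001011010000 = -32048 (signed)
1001 0011 0011 1110 → 1001001100111110 = -27842 (signed)
  1000001011010000
+ 1001001100111110
= 0001011000001110  (discard carry-out 1)
Result 0001011000001110: MSB = 0 → value 5646.
Both addends are negative but the stored result is non-negative: signed overflow. The true value -32048 + (-27842) = -59890 lies outside [-32768, 32767].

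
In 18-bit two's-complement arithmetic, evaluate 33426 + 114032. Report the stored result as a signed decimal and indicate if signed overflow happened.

-114686; overflow

33426 → 001000001010010010
114032 → 011011110101110000
  001000001010010010
+ 011011110101110000
= 100100000000000010
Result 100100000000000010: MSB = 1 → 147458 − 262144 = -114686.
Both addends are non-negative but the stored result is negative: signed overflow. The true value 33426 + 114032 = 147458 lies outside [-131072, 131071].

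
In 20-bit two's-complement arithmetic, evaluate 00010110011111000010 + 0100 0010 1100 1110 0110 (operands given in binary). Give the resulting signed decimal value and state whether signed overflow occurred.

00010110011111000010 = 92098 (signed)
0100 0010 1100 1110 0110 → 01000010110011100110 = 273638 (signed)
  00010110011111000010
+ 01000010110011100110
= 01011001010010101000
Result 01011001010010101000: MSB = 0 → value 365736.
Both addends are non-negative and so is the stored result: no signed overflow.

365736; no overflow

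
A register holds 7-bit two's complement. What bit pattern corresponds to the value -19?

|-19| = 19 = 0010011 in 7 bits.
Invert the bits: 1101100. Add 1: 1101101.

1101101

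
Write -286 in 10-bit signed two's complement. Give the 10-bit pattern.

1011100010

|-286| = 286 = 0100011110 in 10 bits.
Invert the bits: 1011100001. Add 1: 1011100010.
Check: 1011100010 reads as 738 − 1024 = -286.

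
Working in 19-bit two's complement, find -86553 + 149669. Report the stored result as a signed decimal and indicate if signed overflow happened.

63116; no overflow

-86553 → 1101010110111100111
149669 → 0100100100010100101
  1101010110111100111
+ 0100100100010100101
= 0001111011010001100  (discard carry-out 1)
Result 0001111011010001100: MSB = 0 → value 63116.
Addends have opposite signs, so signed overflow cannot occur.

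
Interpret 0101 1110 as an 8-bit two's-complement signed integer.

MSB is 0, so the value is non-negative: 01011110 = 94.

94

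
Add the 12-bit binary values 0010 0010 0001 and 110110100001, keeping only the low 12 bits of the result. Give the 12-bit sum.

  001000100001
+ 110110100001
= 111111000010

111111000010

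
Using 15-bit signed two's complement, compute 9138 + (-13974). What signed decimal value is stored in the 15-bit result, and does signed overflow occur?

-4836; no overflow

9138 → 010001110110010
-13974 → 100100101101010
  010001110110010
+ 100100101101010
= 110110100011100
Result 110110100011100: MSB = 1 → 27932 − 32768 = -4836.
Addends have opposite signs, so signed overflow cannot occur.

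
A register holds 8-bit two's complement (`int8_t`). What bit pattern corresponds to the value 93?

01011101

93 is non-negative, so write it directly in 8 bits: 01011101.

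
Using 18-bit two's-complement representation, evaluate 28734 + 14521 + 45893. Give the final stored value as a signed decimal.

89148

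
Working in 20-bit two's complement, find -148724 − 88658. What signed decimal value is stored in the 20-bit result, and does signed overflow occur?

-237382; no overflow

-148724 → 11011011101100001100
88658 → 00010101101001010010
Subtract via negate-and-add: invert 00010101101001010010 + 1 = 11101010010110101110 (i.e. -88658).
  11011011101100001100
+ 11101010010110101110
= 11000110000010111010  (discard carry-out 1)
Result 11000110000010111010: MSB = 1 → 811194 − 1048576 = -237382.
Both addends (after negating the subtrahend) are negative and so is the stored result: no signed overflow.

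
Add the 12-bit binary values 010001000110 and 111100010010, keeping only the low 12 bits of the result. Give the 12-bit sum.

001101011000

  010001000110
+ 111100010010
= 001101011000  (discard carry-out 1)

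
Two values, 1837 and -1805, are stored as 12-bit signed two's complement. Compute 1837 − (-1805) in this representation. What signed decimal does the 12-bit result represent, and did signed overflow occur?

-454; overflow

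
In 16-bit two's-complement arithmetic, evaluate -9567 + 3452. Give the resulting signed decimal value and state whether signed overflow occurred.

-6115; no overflow

-9567 → 1101101010100001
3452 → 0000110101111100
  1101101010100001
+ 0000110101111100
= 1110100000011101
Result 1110100000011101: MSB = 1 → 59421 − 65536 = -6115.
Addends have opposite signs, so signed overflow cannot occur.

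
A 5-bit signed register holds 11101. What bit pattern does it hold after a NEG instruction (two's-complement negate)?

00011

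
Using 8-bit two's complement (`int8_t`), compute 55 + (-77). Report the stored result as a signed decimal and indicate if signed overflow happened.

55 → 00110111
-77 → 10110011
  00110111
+ 10110011
= 11101010
Result 11101010: MSB = 1 → 234 − 256 = -22.
Addends have opposite signs, so signed overflow cannot occur.

-22; no overflow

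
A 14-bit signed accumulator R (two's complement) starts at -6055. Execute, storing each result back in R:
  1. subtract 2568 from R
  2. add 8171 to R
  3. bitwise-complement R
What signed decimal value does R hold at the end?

Start: R = -6055 = 10100001011001.
R = -6055 − 2568 = -8623; wraps to 7761 = 01111001010001
R = 7761 + 8171 = 15932; wraps to -452 = 11111000111100
R = NOT 11111000111100 = 00000111000011 = 451

451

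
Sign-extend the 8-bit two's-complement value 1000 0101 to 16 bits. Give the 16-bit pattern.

MSB of 10000101 is 1; replicate it into the new high bits.
11111111|10000101 → 1111111110000101 (still -123).

1111111110000101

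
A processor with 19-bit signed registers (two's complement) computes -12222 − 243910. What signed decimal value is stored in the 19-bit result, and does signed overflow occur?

-12222 → 1111101000001000010
243910 → 0111011100011000110
Subtract via negate-and-add: invert 0111011100011000110 + 1 = 1000100011100111010 (i.e. -243910).
  1111101000001000010
+ 1000100011100111010
= 1000001011101111100  (discard carry-out 1)
Result 1000001011101111100: MSB = 1 → 268156 − 524288 = -256132.
Both addends (after negating the subtrahend) are negative and so is the stored result: no signed overflow.

-256132; no overflow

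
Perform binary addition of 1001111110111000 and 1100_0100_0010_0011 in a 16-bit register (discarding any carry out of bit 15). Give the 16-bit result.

0110001111011011

  1001111110111000
+ 1100010000100011
= 0110001111011011  (discard carry-out 1)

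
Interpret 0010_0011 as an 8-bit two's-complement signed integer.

35

MSB is 0, so the value is non-negative: 00100011 = 35.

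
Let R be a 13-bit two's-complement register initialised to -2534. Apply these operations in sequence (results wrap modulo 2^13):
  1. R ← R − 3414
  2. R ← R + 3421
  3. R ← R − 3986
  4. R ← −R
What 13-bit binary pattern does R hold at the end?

Start: R = -2534 = 1011000011010.
R = -2534 − 3414 = -5948; wraps to 2244 = 0100011000100
R = 2244 + 3421 = 5665; wraps to -2527 = 1011000100001
R = -2527 − 3986 = -6513; wraps to 1679 = 0011010001111
R = −(1679) = -1679 = 1100101110001

1100101110001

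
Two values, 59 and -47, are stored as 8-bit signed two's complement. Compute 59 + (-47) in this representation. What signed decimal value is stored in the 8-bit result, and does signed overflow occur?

12; no overflow

59 → 00111011
-47 → 11010001
  00111011
+ 11010001
= 00001100  (discard carry-out 1)
Result 00001100: MSB = 0 → value 12.
Addends have opposite signs, so signed overflow cannot occur.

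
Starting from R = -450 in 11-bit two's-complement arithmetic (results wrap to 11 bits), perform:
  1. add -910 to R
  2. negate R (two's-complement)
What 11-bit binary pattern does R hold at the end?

10101010000

Start: R = -450 = 11000111110.
R = -450 + (-910) = -1360; wraps to 688 = 01010110000
R = −(688) = -688 = 10101010000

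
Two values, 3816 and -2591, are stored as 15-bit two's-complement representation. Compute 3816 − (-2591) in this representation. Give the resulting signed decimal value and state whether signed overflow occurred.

3816 → 000111011101000
-2591 → 111010111100001
Subtract via negate-and-add: invert 111010111100001 + 1 = 000101000011111 (i.e. 2591).
  000111011101000
+ 000101000011111
= 001100100000111
Result 001100100000111: MSB = 0 → value 6407.
Both addends (after negating the subtrahend) are non-negative and so is the stored result: no signed overflow.

6407; no overflow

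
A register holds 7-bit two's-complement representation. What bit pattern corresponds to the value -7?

1111001

|-7| = 7 = 0000111 in 7 bits.
Invert the bits: 1111000. Add 1: 1111001.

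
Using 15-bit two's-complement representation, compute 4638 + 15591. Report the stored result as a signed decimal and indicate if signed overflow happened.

-12539; overflow

4638 → 001001000011110
15591 → 011110011100111
  001001000011110
+ 011110011100111
= 100111100000101
Result 100111100000101: MSB = 1 → 20229 − 32768 = -12539.
Both addends are non-negative but the stored result is negative: signed overflow. The true value 4638 + 15591 = 20229 lies outside [-16384, 16383].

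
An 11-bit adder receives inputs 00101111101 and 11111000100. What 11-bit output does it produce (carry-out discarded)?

00101000001

  00101111101
+ 11111000100
= 00101000001  (discard carry-out 1)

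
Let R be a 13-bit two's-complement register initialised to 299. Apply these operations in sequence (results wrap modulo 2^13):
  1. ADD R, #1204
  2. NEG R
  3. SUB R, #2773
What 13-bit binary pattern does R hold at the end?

Start: R = 299 = 0000100101011.
R = 299 + 1204 = 1503 = 0010111011111
R = −(1503) = -1503 = 1101000100001
R = -1503 − 2773 = -4276; wraps to 3916 = 0111101001100

0111101001100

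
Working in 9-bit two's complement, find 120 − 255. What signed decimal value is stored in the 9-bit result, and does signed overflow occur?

-135; no overflow

120 → 001111000
255 → 011111111
Subtract via negate-and-add: invert 011111111 + 1 = 100000001 (i.e. -255).
  001111000
+ 100000001
= 101111001
Result 101111001: MSB = 1 → 377 − 512 = -135.
Addends (after negating the subtrahend) have opposite signs, so signed overflow cannot occur.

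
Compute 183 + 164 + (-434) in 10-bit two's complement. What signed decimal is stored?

183 + 164 = 347 (0101011011)
347 + (-434) = -87 (1110101001)

-87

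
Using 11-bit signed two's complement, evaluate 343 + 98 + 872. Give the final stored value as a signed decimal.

343 + 98 = 441 (00110111001)
441 + 872 = 1313 → wraps to -735 (10100100001)

-735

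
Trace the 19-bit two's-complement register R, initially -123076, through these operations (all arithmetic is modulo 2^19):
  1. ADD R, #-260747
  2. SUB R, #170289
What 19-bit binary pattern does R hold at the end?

1111000101110000000

Start: R = -123076 = 1100001111100111100.
R = -123076 + (-260747) = -383823; wraps to 140465 = 0100010010010110001
R = 140465 − 170289 = -29824 = 1111000101110000000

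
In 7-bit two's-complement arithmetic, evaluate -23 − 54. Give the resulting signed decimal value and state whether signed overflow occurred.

51; overflow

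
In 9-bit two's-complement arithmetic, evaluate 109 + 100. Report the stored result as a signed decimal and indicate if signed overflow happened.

109 → 001101101
100 → 001100100
  001101101
+ 001100100
= 011010001
Result 011010001: MSB = 0 → value 209.
Both addends are non-negative and so is the stored result: no signed overflow.

209; no overflow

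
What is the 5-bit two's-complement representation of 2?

2 is non-negative, so write it directly in 5 bits: 00010.

00010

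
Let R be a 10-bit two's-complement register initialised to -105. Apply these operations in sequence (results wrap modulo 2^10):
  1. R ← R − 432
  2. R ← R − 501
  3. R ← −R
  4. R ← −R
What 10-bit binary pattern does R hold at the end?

1111110010

Start: R = -105 = 1110010111.
R = -105 − 432 = -537; wraps to 487 = 0111100111
R = 487 − 501 = -14 = 1111110010
R = −(-14) = 14 = 0000001110
R = −(14) = -14 = 1111110010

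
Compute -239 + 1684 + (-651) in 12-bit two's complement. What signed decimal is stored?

794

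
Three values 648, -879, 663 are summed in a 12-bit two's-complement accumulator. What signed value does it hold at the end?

432

648 + (-879) = -231 (111100011001)
-231 + 663 = 432 (000110110000)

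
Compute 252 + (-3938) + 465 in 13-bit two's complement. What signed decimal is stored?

-3221

252 + (-3938) = -3686 (1000110011010)
-3686 + 465 = -3221 (1001101101011)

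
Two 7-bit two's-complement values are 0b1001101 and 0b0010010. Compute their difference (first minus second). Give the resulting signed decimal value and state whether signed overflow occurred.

0b1001101 → 1001101 = -51 (signed)
0b0010010 → 0010010 = 18 (signed)
Subtract via negate-and-add: invert 0010010 + 1 = 1101110 (i.e. -18).
  1001101
+ 1101110
= 0111011  (discard carry-out 1)
Result 0111011: MSB = 0 → value 59.
Both addends (after negating the subtrahend) are negative but the stored result is non-negative: signed overflow. The true value -51 − 18 = -69 lies outside [-64, 63].

59; overflow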